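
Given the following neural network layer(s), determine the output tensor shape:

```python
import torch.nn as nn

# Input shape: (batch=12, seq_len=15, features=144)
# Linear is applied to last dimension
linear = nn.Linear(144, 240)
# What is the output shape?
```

Input: (12, 15, 144) -> Output: (12, 15, 240)

Answer: (12, 15, 240)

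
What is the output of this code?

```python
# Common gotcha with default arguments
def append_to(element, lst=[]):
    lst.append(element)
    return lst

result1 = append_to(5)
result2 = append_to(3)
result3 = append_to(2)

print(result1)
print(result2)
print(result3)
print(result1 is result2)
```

Key concept: mutable default argument gotcha.
Step by step:
`result1 = append_to(5)` → result1 = [5]
`result2 = append_to(3)` → result1 = [5, 3] (same object as result2); result2 = [5, 3] (same object as result1)
`result3 = append_to(2)` → result1 = [5, 3, 2] (same object as result2, result3); result2 = [5, 3, 2] (same object as result1, result3); result3 = [5, 3, 2] (same object as result1, result2)
`print(result1)` → prints [5, 3, 2]
`print(result2)` → prints [5, 3, 2]
`print(result3)` → prints [5, 3, 2]
`print(result1 is result2)` → prints True

Answer:
[5, 3, 2]
[5, 3, 2]
[5, 3, 2]
True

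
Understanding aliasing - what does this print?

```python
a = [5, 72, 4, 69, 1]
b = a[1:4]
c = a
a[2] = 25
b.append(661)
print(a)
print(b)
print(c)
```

Key concept: slice vs alias.
Step by step:
`a = [5, 72, 4, 69, 1]` → a = [5, 72, 4, 69, 1]
`b = a[1:4]` → b = [72, 4, 69]
`c = a` → c = [5, 72, 4, 69, 1] (same object as a)
`a[2] = 25` → a = [5, 72, 25, 69, 1] (same object as c); c = [5, 72, 25, 69, 1] (same object as a)
`b.append(661)` → b = [72, 4, 69, 661]
`print(a)` → prints [5, 72, 25, 69, 1]
`print(b)` → prints [72, 4, 69, 661]
`print(c)` → prints [5, 72, 25, 69, 1]

Answer:
[5, 72, 25, 69, 1]
[72, 4, 69, 661]
[5, 72, 25, 69, 1]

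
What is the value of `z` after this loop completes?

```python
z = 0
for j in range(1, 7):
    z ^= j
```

XOR of 1 to 6
`z` takes the values: 0 → 1 → 3 → 0 → 4 → 1 → 7

Answer: 7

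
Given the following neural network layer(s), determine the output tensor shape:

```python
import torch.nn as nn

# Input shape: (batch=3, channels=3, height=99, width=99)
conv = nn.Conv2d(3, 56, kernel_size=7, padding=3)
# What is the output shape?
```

Input: (3, 3, 99, 99) -> Output: (3, 56, 99, 99)

Answer: (3, 56, 99, 99)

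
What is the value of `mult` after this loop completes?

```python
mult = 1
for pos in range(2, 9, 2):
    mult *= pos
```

Product of even numbers 2 to 8
`mult` takes the values: 1 → 2 → 8 → 48 → 384

Answer: 384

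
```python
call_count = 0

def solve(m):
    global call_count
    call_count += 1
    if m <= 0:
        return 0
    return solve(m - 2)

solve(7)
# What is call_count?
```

Linear recursion stepping by 2: 5 calls from m=7 down to ≤0.

Answer: 5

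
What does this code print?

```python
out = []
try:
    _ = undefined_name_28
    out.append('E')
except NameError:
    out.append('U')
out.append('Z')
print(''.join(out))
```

Execution trace: 'U' (except NameError) → 'Z' (after the try/except). Output: UZ

Answer: UZ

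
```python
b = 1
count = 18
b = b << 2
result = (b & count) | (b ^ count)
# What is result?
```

Trace:
`b = 1` → b = 1
`count = 18` → count = 18
`b = b << 2` → b = 4
`result = (b & count) | (b ^ count)` → result = 22
So result = 22

Answer: 22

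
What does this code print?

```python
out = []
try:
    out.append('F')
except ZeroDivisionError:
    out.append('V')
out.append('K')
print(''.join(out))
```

Execution trace: 'F' (try body, no exception) → 'K' (after the try/except). Output: FK

Answer: FK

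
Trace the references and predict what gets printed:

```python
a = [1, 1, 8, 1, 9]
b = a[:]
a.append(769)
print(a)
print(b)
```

Key concept: slice [:] creates copy.
Step by step:
`a = [1, 1, 8, 1, 9]` → a = [1, 1, 8, 1, 9]
`b = a[:]` → b = [1, 1, 8, 1, 9]
`a.append(769)` → a = [1, 1, 8, 1, 9, 769]
`print(a)` → prints [1, 1, 8, 1, 9, 769]
`print(b)` → prints [1, 1, 8, 1, 9]

Answer:
[1, 1, 8, 1, 9, 769]
[1, 1, 8, 1, 9]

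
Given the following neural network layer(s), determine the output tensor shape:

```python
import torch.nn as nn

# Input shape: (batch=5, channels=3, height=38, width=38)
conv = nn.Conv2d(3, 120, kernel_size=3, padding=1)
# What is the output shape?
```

Input: (5, 3, 38, 38) -> Output: (5, 120, 38, 38)

Answer: (5, 120, 38, 38)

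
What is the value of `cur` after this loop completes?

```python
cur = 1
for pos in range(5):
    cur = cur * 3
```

Multiply by 3, 5 times: 1 * 3^5 = 243
`cur` takes the values: 1 → 3 → 9 → 27 → 81 → 243

Answer: 243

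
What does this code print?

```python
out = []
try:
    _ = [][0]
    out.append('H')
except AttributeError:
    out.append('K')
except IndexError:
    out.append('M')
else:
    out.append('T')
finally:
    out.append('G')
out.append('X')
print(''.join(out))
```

Execution trace: 'M' (except IndexError) → 'G' (finally) → 'X' (after the try/except). Output: MGX

Answer: MGX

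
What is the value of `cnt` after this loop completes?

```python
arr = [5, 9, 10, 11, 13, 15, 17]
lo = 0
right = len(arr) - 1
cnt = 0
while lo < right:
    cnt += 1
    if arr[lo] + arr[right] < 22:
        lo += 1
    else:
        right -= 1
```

Steps to find pair summing to 22
`cnt` takes the values: 0 → 1 → 2 → 3 → 4 → 5 → 6

Answer: 6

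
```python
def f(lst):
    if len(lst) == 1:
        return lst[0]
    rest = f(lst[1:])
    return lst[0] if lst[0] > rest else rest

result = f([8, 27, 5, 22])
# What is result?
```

Recursive max over [8, 27, 5, 22] = 27

Answer: 27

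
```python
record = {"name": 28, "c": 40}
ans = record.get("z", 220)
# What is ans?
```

Trace:
`record = {"name": 28, "c": 40}` → record = {'name': 28, 'c': 40}
`ans = record.get("z", 220)` → ans = 220
So ans = 220

Answer: 220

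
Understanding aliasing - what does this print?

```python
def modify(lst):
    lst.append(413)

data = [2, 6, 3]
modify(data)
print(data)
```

Key concept: function modifies passed list.
Step by step:
`data = [2, 6, 3]` → data = [2, 6, 3]
`modify(data)` → data = [2, 6, 3, 413]
`print(data)` → prints [2, 6, 3, 413]

Answer: [2, 6, 3, 413]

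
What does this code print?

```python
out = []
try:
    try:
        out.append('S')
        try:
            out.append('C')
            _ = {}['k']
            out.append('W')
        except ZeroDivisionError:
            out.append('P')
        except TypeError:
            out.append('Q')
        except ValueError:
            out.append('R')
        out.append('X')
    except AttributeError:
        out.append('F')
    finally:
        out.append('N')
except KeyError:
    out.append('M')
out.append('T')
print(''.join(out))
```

Execution trace: 'S' (try body) → 'C' (inner try body) → 'N' (finally) → 'M' (outer except KeyError) → 'T' (after the try/except). Output: SCNMT

Answer: SCNMT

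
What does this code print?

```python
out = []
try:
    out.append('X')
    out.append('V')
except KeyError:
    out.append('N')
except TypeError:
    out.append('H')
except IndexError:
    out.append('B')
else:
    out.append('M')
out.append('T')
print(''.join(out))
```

Execution trace: 'X' (try body) → 'V' (try body, no exception) → 'M' (else) → 'T' (after the try/except). Output: XVMT

Answer: XVMT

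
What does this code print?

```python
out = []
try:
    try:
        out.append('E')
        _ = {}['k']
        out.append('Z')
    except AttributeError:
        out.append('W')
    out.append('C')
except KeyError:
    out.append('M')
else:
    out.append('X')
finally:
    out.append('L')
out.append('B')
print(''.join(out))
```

Execution trace: 'E' (inner try body) → 'M' (except KeyError) → 'L' (finally) → 'B' (after the try/except). Output: EMLB

Answer: EMLB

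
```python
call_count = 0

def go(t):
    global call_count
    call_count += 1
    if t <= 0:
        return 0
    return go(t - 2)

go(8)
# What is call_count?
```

Linear recursion stepping by 2: 5 calls from t=8 down to ≤0.

Answer: 5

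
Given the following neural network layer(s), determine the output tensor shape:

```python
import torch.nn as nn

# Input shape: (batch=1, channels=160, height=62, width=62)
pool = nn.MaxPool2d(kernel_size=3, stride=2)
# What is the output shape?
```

Input: (1, 160, 62, 62) -> Output: (1, 160, 30, 30)

Answer: (1, 160, 30, 30)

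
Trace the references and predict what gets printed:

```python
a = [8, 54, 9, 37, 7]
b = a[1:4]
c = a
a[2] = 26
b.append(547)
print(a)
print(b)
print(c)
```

Key concept: slice vs alias.
Step by step:
`a = [8, 54, 9, 37, 7]` → a = [8, 54, 9, 37, 7]
`b = a[1:4]` → b = [54, 9, 37]
`c = a` → c = [8, 54, 9, 37, 7] (same object as a)
`a[2] = 26` → a = [8, 54, 26, 37, 7] (same object as c); c = [8, 54, 26, 37, 7] (same object as a)
`b.append(547)` → b = [54, 9, 37, 547]
`print(a)` → prints [8, 54, 26, 37, 7]
`print(b)` → prints [54, 9, 37, 547]
`print(c)` → prints [8, 54, 26, 37, 7]

Answer:
[8, 54, 26, 37, 7]
[54, 9, 37, 547]
[8, 54, 26, 37, 7]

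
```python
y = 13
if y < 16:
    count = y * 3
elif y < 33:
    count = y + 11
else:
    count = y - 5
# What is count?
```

Trace:
`y = 13` → y = 13
`if y < 16: ...` → y < 16 is True → count = 39
So count = 39

Answer: 39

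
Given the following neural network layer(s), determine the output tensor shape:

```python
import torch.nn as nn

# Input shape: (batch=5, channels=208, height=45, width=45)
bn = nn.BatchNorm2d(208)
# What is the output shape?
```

Input: (5, 208, 45, 45) -> Output: (5, 208, 45, 45)

Answer: (5, 208, 45, 45)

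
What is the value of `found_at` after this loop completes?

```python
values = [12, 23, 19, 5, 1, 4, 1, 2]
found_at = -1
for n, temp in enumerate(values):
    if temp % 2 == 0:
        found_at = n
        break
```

First even number index in [12, 23, 19, 5, 1, 4, 1, 2]
`found_at` takes the values: -1 → 0

Answer: 0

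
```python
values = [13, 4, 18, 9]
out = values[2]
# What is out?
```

Trace:
`values = [13, 4, 18, 9]` → values = [13, 4, 18, 9]
`out = values[2]` → out = 18
So out = 18

Answer: 18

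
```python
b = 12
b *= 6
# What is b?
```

Trace:
`b = 12` → b = 12
`b *= 6` → b = 72
So b = 72

Answer: 72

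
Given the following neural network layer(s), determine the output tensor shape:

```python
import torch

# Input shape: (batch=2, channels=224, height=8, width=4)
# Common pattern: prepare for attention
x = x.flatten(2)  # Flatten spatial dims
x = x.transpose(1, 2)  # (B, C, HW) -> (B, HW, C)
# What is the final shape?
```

Input: (2, 224, 8, 4) -> after flatten(2): (2, 224, 32) -> Output: (2, 32, 224)

Answer: (2, 32, 224)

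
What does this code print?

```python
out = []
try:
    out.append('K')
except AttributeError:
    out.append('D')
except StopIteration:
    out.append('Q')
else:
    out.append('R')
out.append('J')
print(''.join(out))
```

Execution trace: 'K' (try body, no exception) → 'R' (else) → 'J' (after the try/except). Output: KRJ

Answer: KRJ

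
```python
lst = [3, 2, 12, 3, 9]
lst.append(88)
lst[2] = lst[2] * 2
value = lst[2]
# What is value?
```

Trace:
`lst = [3, 2, 12, 3, 9]` → lst = [3, 2, 12, 3, 9]
`lst.append(88)` → lst = [3, 2, 12, 3, 9, 88]
`lst[2] = lst[2] * 2` → lst = [3, 2, 24, 3, 9, 88]
`value = lst[2]` → value = 24
So value = 24

Answer: 24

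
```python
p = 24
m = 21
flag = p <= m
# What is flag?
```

Trace:
`p = 24` → p = 24
`m = 21` → m = 21
`flag = p <= m` → flag = False
So flag = False

Answer: False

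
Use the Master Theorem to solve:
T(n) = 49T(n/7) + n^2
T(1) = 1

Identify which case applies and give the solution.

a=49, b=7, f(n)=n^2. log_7(49) = 2. Since c=2 = 2, Case 2 applies: T(n) = Θ(n^log_b(a) · log n) = O(n^2 log n).

Answer: O(n^2 log n) - Case 2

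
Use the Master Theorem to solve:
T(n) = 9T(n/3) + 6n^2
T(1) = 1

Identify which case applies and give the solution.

a=9, b=3, f(n)=6n^2. log_3(9) = 2. Since c=2 = 2, Case 2 applies: T(n) = Θ(n^log_b(a) · log n) = O(n^2 log n).

Answer: O(n^2 log n) - Case 2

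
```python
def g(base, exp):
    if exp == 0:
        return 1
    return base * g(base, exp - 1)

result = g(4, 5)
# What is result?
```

g(4, 5) = 4 * 4 * 4 * 4 * 4 = 1024

Answer: 1024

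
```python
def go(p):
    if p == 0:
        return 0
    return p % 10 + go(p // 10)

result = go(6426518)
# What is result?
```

Sum of digits of 6426518: 8 + 1 + 5 + 6 + 2 + 4 + 6 = 32

Answer: 32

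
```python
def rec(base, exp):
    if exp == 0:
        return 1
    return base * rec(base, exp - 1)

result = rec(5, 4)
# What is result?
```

rec(5, 4) = 5 * 5 * 5 * 5 = 625

Answer: 625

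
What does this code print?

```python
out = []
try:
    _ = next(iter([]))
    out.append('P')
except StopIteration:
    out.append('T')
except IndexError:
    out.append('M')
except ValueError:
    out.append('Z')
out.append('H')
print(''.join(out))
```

Execution trace: 'T' (except StopIteration) → 'H' (after the try/except). Output: TH

Answer: TH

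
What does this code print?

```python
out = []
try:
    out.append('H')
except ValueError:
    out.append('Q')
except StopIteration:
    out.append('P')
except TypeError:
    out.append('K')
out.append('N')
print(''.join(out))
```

Execution trace: 'H' (try body, no exception) → 'N' (after the try/except). Output: HN

Answer: HN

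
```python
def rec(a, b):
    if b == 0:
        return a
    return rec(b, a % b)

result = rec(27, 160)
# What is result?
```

rec(27, 160) -> rec(160, 27) -> rec(27, 25) -> rec(25, 2) -> rec(2, 1) -> rec(1, 0) -> 1

Answer: 1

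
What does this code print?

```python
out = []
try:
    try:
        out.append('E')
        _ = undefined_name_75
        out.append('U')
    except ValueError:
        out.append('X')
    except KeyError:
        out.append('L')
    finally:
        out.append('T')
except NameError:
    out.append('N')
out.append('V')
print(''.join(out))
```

Execution trace: 'E' (try body) → 'T' (finally) → 'N' (outer except NameError) → 'V' (after the try/except). Output: ETNV

Answer: ETNV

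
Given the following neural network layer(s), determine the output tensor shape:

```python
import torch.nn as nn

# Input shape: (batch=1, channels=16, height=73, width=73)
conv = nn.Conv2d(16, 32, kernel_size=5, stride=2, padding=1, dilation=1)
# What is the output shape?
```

Input: (1, 16, 73, 73) -> Output: (1, 32, 36, 36)

Answer: (1, 32, 36, 36)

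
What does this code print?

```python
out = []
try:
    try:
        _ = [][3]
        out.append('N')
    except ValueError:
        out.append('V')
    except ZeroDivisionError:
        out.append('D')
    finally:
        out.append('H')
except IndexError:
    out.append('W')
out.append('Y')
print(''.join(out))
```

Execution trace: 'H' (inner finally) → 'W' (outer except IndexError) → 'Y' (after the try/except). Output: HWY

Answer: HWY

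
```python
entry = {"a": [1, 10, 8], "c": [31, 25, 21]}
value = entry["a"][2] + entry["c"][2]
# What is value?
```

Trace:
`entry = {"a": [1, 10, 8], "c": [31, 25, 21]}` → entry = {'a': [1, 10, 8], 'c': [31, 25, 21]}
`value = entry["a"][2] + entry["c"][2]` → value = 29
So value = 29

Answer: 29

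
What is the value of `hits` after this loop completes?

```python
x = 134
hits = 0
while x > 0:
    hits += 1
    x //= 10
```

Count digits by repeated division by 10
`hits` takes the values: 0 → 1 → 2 → 3

Answer: 3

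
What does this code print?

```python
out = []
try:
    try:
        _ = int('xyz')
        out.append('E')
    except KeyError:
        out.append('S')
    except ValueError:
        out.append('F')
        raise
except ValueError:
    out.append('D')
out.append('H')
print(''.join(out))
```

Execution trace: 'F' (inner except ValueError) → 'D' (outer except ValueError) → 'H' (after the try/except). Output: FDH

Answer: FDH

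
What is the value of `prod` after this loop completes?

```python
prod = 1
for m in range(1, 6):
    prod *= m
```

5! = 120
`prod` takes the values: 1 → 2 → 6 → 24 → 120

Answer: 120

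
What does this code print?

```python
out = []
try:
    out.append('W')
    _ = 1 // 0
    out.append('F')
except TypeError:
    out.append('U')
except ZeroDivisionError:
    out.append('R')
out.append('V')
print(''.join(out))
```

Execution trace: 'W' (try body) → 'R' (except ZeroDivisionError) → 'V' (after the try/except). Output: WRV

Answer: WRV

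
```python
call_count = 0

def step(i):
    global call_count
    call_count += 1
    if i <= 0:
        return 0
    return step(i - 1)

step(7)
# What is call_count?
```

Linear recursion stepping by 1: 8 calls from i=7 down to ≤0.

Answer: 8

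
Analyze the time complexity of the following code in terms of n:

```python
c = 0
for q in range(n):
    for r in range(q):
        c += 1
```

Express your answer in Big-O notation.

Each loop level contributes: n × n. Multiplying the contributions gives O(n^2).

Answer: O(n^2)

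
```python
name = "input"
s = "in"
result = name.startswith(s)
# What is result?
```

Trace:
`name = "input"` → name = 'input'
`s = "in"` → s = 'in'
`result = name.startswith(s)` → result = True
So result = True

Answer: True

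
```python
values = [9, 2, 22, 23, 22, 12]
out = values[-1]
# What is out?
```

Trace:
`values = [9, 2, 22, 23, 22, 12]` → values = [9, 2, 22, 23, 22, 12]
`out = values[-1]` → out = 12
So out = 12

Answer: 12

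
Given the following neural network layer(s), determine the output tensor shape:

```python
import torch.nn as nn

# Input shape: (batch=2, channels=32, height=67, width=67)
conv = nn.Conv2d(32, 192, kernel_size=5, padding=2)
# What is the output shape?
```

Input: (2, 32, 67, 67) -> Output: (2, 192, 67, 67)

Answer: (2, 192, 67, 67)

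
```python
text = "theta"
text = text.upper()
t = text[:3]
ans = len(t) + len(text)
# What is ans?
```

Trace:
`text = "theta"` → text = 'theta'
`text = text.upper()` → text = 'THETA'
`t = text[:3]` → t = 'THE'
`ans = len(t) + len(text)` → ans = 8
So ans = 8

Answer: 8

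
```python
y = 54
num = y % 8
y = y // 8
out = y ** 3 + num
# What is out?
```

Trace:
`y = 54` → y = 54
`num = y % 8` → num = 6
`y = y // 8` → y = 6
`out = y ** 3 + num` → out = 222
So out = 222

Answer: 222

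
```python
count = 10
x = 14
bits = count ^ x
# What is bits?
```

Trace:
`count = 10` → count = 10
`x = 14` → x = 14
`bits = count ^ x` → bits = 4
So bits = 4

Answer: 4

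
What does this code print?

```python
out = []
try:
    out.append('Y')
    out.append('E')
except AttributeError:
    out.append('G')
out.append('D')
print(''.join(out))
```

Execution trace: 'Y' (try body) → 'E' (try body, no exception) → 'D' (after the try/except). Output: YED

Answer: YED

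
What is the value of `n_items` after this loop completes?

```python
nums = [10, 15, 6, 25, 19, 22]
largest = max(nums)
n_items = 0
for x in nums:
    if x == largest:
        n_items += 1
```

Count of max value 25 in [10, 15, 6, 25, 19, 22]
`n_items` takes the values: 0 → 1

Answer: 1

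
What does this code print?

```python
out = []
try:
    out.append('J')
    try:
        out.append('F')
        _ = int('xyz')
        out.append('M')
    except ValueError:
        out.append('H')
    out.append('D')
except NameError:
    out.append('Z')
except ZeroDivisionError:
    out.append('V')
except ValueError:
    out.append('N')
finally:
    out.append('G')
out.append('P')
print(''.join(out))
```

Execution trace: 'J' (try body) → 'F' (inner try body) → 'H' (inner except ValueError) → 'D' (try body, no exception) → 'G' (finally) → 'P' (after the try/except). Output: JFHDGP

Answer: JFHDGP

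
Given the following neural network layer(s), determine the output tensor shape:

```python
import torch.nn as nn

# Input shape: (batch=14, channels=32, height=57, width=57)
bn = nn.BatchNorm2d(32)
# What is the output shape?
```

Input: (14, 32, 57, 57) -> Output: (14, 32, 57, 57)

Answer: (14, 32, 57, 57)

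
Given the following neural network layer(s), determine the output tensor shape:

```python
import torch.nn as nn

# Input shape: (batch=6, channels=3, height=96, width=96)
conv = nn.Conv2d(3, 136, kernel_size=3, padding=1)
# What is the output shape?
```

Input: (6, 3, 96, 96) -> Output: (6, 136, 96, 96)

Answer: (6, 136, 96, 96)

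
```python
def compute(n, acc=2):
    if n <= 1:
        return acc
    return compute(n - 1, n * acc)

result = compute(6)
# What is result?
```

Accumulator trace (n, acc): (6, 2) -> (5, 12) -> (4, 60) -> (3, 240) -> (2, 720) -> (1, 1440) -> return 1440

Answer: 1440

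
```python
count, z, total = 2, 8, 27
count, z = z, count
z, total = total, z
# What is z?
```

Trace:
`count, z, total = 2, 8, 27` → count = 2; z = 8; total = 27
`count, z = z, count` → count = 8; z = 2
`z, total = total, z` → z = 27; total = 2
So z = 27

Answer: 27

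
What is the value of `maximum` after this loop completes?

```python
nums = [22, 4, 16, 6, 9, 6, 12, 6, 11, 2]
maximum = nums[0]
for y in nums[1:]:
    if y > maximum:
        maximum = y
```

Maximum of [22, 4, 16, 6, 9, 6, 12, 6, 11, 2]
`maximum` takes the values: 22

Answer: 22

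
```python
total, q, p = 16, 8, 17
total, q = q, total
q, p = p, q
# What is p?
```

Trace:
`total, q, p = 16, 8, 17` → total = 16; q = 8; p = 17
`total, q = q, total` → total = 8; q = 16
`q, p = p, q` → q = 17; p = 16
So p = 16

Answer: 16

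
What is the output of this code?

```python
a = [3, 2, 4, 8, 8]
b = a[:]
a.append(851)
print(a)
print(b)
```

Key concept: slice [:] creates copy.
Step by step:
`a = [3, 2, 4, 8, 8]` → a = [3, 2, 4, 8, 8]
`b = a[:]` → b = [3, 2, 4, 8, 8]
`a.append(851)` → a = [3, 2, 4, 8, 8, 851]
`print(a)` → prints [3, 2, 4, 8, 8, 851]
`print(b)` → prints [3, 2, 4, 8, 8]

Answer:
[3, 2, 4, 8, 8, 851]
[3, 2, 4, 8, 8]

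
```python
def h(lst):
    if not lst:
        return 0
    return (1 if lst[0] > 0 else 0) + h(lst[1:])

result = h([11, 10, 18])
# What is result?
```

Count of positive elements in [11, 10, 18] = 3

Answer: 3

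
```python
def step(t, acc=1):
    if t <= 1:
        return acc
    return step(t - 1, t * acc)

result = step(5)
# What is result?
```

Accumulator trace (n, acc): (5, 1) -> (4, 5) -> (3, 20) -> (2, 60) -> (1, 120) -> return 120

Answer: 120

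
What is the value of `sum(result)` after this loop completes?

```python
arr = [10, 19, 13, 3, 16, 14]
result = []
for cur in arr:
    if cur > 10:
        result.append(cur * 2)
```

Sum of doubled values > 10
`result` takes the values: [] → [38] → [38, 26] → [38, 26, 32] → [38, 26, 32, 28]
So `sum(result)` = 124

Answer: 124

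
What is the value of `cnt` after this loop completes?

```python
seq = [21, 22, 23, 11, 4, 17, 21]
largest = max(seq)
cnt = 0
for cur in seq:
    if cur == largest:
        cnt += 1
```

Count of max value 23 in [21, 22, 23, 11, 4, 17, 21]
`cnt` takes the values: 0 → 1

Answer: 1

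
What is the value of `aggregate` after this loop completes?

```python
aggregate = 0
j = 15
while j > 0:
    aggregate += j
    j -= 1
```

Sum 15 down to 1
`aggregate` takes the values: 0 → 15 → 29 → 42 → 54 → 65 → 75 → 84 → 92 → 99 → 105 → 110 → 114 → 117 → 119 → 120

Answer: 120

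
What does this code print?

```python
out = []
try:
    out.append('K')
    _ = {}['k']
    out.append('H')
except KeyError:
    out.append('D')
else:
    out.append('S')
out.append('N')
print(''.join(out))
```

Execution trace: 'K' (try body) → 'D' (except KeyError) → 'N' (after the try/except). Output: KDN

Answer: KDN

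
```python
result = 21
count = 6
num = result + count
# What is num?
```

Trace:
`result = 21` → result = 21
`count = 6` → count = 6
`num = result + count` → num = 27
So num = 27

Answer: 27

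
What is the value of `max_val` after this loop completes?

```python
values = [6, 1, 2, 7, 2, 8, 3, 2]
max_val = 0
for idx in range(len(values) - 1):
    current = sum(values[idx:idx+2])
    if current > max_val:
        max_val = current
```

Max sum of 2-element window in [6, 1, 2, 7, 2, 8, 3, 2]
`max_val` takes the values: 0 → 7 → 9 → 10 → 11

Answer: 11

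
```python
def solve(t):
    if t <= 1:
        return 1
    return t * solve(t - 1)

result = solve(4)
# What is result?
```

solve(4) = 4 * 3 * 2 * 1 = 24

Answer: 24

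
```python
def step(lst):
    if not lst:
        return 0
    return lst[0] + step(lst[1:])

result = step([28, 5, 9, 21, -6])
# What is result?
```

28 + 5 + 9 + 21 + (-6) + 0 = 57

Answer: 57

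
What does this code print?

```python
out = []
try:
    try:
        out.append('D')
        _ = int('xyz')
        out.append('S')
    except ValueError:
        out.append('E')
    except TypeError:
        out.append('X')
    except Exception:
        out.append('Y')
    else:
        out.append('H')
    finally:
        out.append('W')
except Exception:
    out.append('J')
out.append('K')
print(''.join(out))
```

Execution trace: 'D' (inner try body) → 'E' (inner except ValueError) → 'W' (inner finally) → 'K' (after the try/except). Output: DEWK

Answer: DEWK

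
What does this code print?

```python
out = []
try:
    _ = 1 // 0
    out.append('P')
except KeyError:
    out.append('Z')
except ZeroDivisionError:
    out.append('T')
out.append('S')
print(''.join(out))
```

Execution trace: 'T' (except ZeroDivisionError) → 'S' (after the try/except). Output: TS

Answer: TS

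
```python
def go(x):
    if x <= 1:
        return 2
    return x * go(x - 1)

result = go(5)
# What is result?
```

go(5) = 5 * 4 * 3 * 2 * 2 = 240

Answer: 240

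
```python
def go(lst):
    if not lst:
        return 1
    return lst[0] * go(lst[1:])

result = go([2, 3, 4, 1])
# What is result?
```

Product over [2, 3, 4, 1] = 2 * 3 * 4 * 1 = 24

Answer: 24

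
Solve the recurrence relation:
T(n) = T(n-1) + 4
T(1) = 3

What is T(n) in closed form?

Unrolling: T(n) = T(1) + 4·(n-1) = 3 + 4(n-1) = 4n - 1.

Answer: T(n) = 4n - 1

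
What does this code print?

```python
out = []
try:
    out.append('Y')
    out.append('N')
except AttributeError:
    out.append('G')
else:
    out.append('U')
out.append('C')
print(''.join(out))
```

Execution trace: 'Y' (try body) → 'N' (try body, no exception) → 'U' (else) → 'C' (after the try/except). Output: YNUC

Answer: YNUC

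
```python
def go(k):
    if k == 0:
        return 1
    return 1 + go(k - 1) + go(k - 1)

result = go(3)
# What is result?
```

go(k) = 1 + 2·go(k-1), go(0)=1. Closed form: (1+1)·2^3 - 1 = 15.

Answer: 15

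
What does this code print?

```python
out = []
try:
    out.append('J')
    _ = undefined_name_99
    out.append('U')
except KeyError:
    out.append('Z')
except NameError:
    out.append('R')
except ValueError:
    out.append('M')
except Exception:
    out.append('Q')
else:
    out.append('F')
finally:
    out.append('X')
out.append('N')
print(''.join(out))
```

Execution trace: 'J' (try body) → 'R' (except NameError) → 'X' (finally) → 'N' (after the try/except). Output: JRXN

Answer: JRXN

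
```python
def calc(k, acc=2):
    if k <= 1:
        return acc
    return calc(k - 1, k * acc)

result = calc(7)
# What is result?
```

Accumulator trace (n, acc): (7, 2) -> (6, 14) -> (5, 84) -> (4, 420) -> (3, 1680) -> (2, 5040) -> (1, 10080) -> return 10080

Answer: 10080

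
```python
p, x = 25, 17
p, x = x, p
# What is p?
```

Trace:
`p, x = 25, 17` → p = 25; x = 17
`p, x = x, p` → p = 17; x = 25
So p = 17

Answer: 17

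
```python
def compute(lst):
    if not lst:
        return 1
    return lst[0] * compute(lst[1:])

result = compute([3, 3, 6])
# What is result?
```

Product over [3, 3, 6] = 3 * 3 * 6 = 54

Answer: 54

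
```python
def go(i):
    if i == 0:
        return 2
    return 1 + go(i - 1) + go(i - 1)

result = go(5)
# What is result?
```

go(i) = 1 + 2·go(i-1), go(0)=2. Closed form: (2+1)·2^5 - 1 = 95.

Answer: 95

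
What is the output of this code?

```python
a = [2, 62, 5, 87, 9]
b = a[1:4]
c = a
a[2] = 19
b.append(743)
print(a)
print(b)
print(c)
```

Key concept: slice vs alias.
Step by step:
`a = [2, 62, 5, 87, 9]` → a = [2, 62, 5, 87, 9]
`b = a[1:4]` → b = [62, 5, 87]
`c = a` → c = [2, 62, 5, 87, 9] (same object as a)
`a[2] = 19` → a = [2, 62, 19, 87, 9] (same object as c); c = [2, 62, 19, 87, 9] (same object as a)
`b.append(743)` → b = [62, 5, 87, 743]
`print(a)` → prints [2, 62, 19, 87, 9]
`print(b)` → prints [62, 5, 87, 743]
`print(c)` → prints [2, 62, 19, 87, 9]

Answer:
[2, 62, 19, 87, 9]
[62, 5, 87, 743]
[2, 62, 19, 87, 9]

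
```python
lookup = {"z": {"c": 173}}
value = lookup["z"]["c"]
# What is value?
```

Trace:
`lookup = {"z": {"c": 173}}` → lookup = {'z': {'c': 173}}
`value = lookup["z"]["c"]` → value = 173
So value = 173

Answer: 173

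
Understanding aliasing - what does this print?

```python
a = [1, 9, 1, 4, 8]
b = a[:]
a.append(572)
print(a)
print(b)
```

Key concept: slice [:] creates copy.
Step by step:
`a = [1, 9, 1, 4, 8]` → a = [1, 9, 1, 4, 8]
`b = a[:]` → b = [1, 9, 1, 4, 8]
`a.append(572)` → a = [1, 9, 1, 4, 8, 572]
`print(a)` → prints [1, 9, 1, 4, 8, 572]
`print(b)` → prints [1, 9, 1, 4, 8]

Answer:
[1, 9, 1, 4, 8, 572]
[1, 9, 1, 4, 8]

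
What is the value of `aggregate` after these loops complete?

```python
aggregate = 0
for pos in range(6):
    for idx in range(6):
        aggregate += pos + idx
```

Sum of all pos+idx for pos,idx in 6x6
`aggregate` takes the values: 0 → 1 → 3 → 6 → 10 → 15 → 16 → 18 → 21 → 25 → 30 → 36 → 38 → 41 → 45 → 50 → 56 → 63 → 66 → 70 → 75 → 81 → 88 → 96 → 100 → 105 → 111 → 118 → 126 → 135 → 140 → 146 → 153 → 161 → 170 → 180

Answer: 180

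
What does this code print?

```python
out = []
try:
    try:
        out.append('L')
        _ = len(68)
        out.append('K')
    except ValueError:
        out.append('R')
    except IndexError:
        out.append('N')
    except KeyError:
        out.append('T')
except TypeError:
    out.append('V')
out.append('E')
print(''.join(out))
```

Execution trace: 'L' (try body) → 'V' (outer except TypeError) → 'E' (after the try/except). Output: LVE

Answer: LVE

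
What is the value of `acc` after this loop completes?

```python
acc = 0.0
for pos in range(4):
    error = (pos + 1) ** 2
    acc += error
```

Sum of squared losses 1² + 2² + ... + 4²
`acc` takes the values: 0.0 → 1.0 → 5.0 → 14.0 → 30.0

Answer: 30.0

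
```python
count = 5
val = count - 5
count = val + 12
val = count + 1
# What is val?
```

Trace:
`count = 5` → count = 5
`val = count - 5` → val = 0
`count = val + 12` → count = 12
`val = count + 1` → val = 13
So val = 13

Answer: 13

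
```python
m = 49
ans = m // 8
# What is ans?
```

Trace:
`m = 49` → m = 49
`ans = m // 8` → ans = 6
So ans = 6

Answer: 6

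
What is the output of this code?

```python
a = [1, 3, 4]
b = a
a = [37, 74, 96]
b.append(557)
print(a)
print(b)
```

Key concept: rebinding vs mutation: a is rebound to a new list, b still points at the original.
Step by step:
`a = [1, 3, 4]` → a = [1, 3, 4]
`b = a` → b = [1, 3, 4] (same object as a)
`a = [37, 74, 96]` → a = [37, 74, 96]
`b.append(557)` → b = [1, 3, 4, 557]
`print(a)` → prints [37, 74, 96]
`print(b)` → prints [1, 3, 4, 557]

Answer:
[37, 74, 96]
[1, 3, 4, 557]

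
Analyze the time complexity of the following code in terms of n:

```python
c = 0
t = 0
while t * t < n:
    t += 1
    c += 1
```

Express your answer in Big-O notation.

Each loop level contributes: √n. Multiplying the contributions gives O(√n).

Answer: O(√n)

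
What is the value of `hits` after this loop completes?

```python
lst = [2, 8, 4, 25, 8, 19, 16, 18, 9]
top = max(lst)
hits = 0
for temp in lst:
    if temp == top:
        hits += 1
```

Count of max value 25 in [2, 8, 4, 25, 8, 19, 16, 18, 9]
`hits` takes the values: 0 → 1

Answer: 1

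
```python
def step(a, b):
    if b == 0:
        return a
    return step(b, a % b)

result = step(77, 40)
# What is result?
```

step(77, 40) -> step(40, 37) -> step(37, 3) -> step(3, 1) -> step(1, 0) -> 1

Answer: 1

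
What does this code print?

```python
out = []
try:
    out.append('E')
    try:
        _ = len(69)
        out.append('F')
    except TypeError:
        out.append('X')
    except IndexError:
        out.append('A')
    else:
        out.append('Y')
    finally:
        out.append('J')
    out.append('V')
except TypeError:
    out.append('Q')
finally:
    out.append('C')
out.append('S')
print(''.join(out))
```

Execution trace: 'E' (try body) → 'X' (inner except TypeError) → 'J' (inner finally) → 'V' (try body, no exception) → 'C' (finally) → 'S' (after the try/except). Output: EXJVCS

Answer: EXJVCS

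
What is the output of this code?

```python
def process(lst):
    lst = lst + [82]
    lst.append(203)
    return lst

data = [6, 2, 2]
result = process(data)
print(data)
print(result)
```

Key concept: rebinding parameter vs mutation.
Step by step:
`data = [6, 2, 2]` → data = [6, 2, 2]
`result = process(data)` → result = [6, 2, 2, 82, 203]
`print(data)` → prints [6, 2, 2]
`print(result)` → prints [6, 2, 2, 82, 203]

Answer:
[6, 2, 2]
[6, 2, 2, 82, 203]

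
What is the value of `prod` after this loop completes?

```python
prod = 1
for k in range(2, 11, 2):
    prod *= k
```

Product of even numbers 2 to 10
`prod` takes the values: 1 → 2 → 8 → 48 → 384 → 3840

Answer: 3840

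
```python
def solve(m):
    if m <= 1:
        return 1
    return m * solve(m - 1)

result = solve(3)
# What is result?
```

solve(3) = 3 * 2 * 1 = 6

Answer: 6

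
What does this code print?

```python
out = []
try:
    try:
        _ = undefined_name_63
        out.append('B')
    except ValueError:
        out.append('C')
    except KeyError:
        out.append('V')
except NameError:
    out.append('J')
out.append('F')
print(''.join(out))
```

Execution trace: 'J' (outer except NameError) → 'F' (after the try/except). Output: JF

Answer: JF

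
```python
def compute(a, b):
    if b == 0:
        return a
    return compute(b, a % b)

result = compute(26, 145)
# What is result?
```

compute(26, 145) -> compute(145, 26) -> compute(26, 15) -> compute(15, 11) -> compute(11, 4) -> compute(4, 3) -> compute(3, 1) -> compute(1, 0) -> 1

Answer: 1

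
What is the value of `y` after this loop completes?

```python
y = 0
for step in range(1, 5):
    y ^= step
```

XOR of 1 to 4
`y` takes the values: 0 → 1 → 3 → 0 → 4

Answer: 4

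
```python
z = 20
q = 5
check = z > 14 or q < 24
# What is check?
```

Trace:
`z = 20` → z = 20
`q = 5` → q = 5
`check = z > 14 or q < 24` → check = True
So check = True

Answer: True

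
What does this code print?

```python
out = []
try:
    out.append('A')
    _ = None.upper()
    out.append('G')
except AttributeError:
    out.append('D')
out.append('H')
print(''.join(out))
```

Execution trace: 'A' (try body) → 'D' (except AttributeError) → 'H' (after the try/except). Output: ADH

Answer: ADH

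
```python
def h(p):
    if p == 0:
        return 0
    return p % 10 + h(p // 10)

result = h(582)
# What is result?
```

Sum of digits of 582: 2 + 8 + 5 = 15

Answer: 15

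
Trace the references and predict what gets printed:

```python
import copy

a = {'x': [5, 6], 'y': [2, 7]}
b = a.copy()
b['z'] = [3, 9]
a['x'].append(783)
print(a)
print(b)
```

Key concept: shallow copy of dict with mutable values.
Step by step:
`a = {'x': [5, 6], 'y': [2, 7]}` → a = {'x': [5, 6], 'y': [2, 7]}
`b = a.copy()` → b = {'x': [5, 6], 'y': [2, 7]}
`b['z'] = [3, 9]` → b = {'x': [5, 6], 'y': [2, 7], 'z': [3, 9]}
`a['x'].append(783)` → a = {'x': [5, 6, 783], 'y': [2, 7]}; b = {'x': [5, 6, 783], 'y': [2, 7], 'z': [3, 9]}
`print(a)` → prints {'x': [5, 6, 783], 'y': [2, 7]}
`print(b)` → prints {'x': [5, 6, 783], 'y': [2, 7], 'z': [3, 9]}

Answer:
{'x': [5, 6, 783], 'y': [2, 7]}
{'x': [5, 6, 783], 'y': [2, 7], 'z': [3, 9]}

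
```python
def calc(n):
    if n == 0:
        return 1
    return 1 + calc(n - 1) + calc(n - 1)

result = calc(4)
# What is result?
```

calc(n) = 1 + 2·calc(n-1), calc(0)=1. Closed form: (1+1)·2^4 - 1 = 31.

Answer: 31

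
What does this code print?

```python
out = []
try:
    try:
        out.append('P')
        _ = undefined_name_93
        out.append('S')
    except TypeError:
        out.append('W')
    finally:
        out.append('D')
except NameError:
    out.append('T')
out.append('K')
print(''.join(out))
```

Execution trace: 'P' (try body) → 'D' (finally) → 'T' (outer except NameError) → 'K' (after the try/except). Output: PDTK

Answer: PDTK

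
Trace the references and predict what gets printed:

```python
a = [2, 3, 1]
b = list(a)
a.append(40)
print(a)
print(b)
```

Key concept: list() constructor creates copy.
Step by step:
`a = [2, 3, 1]` → a = [2, 3, 1]
`b = list(a)` → b = [2, 3, 1]
`a.append(40)` → a = [2, 3, 1, 40]
`print(a)` → prints [2, 3, 1, 40]
`print(b)` → prints [2, 3, 1]

Answer:
[2, 3, 1, 40]
[2, 3, 1]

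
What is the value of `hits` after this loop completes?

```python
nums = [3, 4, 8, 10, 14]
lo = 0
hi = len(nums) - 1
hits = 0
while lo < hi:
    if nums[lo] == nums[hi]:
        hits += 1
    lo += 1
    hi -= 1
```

Count matching pairs from ends
`hits` takes the values: 0

Answer: 0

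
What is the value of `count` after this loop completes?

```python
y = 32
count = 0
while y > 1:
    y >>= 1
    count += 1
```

Count right shifts until 1
`count` takes the values: 0 → 1 → 2 → 3 → 4 → 5

Answer: 5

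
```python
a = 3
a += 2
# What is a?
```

Trace:
`a = 3` → a = 3
`a += 2` → a = 5
So a = 5

Answer: 5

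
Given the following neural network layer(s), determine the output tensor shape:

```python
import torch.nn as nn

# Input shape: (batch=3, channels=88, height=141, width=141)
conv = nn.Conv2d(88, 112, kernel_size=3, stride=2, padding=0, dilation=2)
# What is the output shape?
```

Input: (3, 88, 141, 141) -> Output: (3, 112, 69, 69)

Answer: (3, 112, 69, 69)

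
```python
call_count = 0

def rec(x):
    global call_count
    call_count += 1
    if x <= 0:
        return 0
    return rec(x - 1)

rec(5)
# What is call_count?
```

Linear recursion stepping by 1: 6 calls from x=5 down to ≤0.

Answer: 6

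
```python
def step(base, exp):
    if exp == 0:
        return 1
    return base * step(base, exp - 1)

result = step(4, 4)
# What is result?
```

step(4, 4) = 4 * 4 * 4 * 4 = 256

Answer: 256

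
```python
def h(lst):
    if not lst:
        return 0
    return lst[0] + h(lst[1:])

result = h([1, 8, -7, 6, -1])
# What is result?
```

1 + 8 + (-7) + 6 + (-1) + 0 = 7

Answer: 7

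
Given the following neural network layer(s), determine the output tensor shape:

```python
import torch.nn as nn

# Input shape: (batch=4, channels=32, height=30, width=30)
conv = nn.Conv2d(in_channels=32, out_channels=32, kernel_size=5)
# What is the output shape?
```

Input: (4, 32, 30, 30) -> Output: (4, 32, 26, 26)

Answer: (4, 32, 26, 26)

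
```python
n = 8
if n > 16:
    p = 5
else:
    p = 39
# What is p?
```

Trace:
`n = 8` → n = 8
`if n > 16: ...` → n > 16 is False, take else branch → p = 39
So p = 39

Answer: 39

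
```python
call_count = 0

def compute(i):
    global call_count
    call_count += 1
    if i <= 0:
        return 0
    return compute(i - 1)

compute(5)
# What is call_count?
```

Linear recursion stepping by 1: 6 calls from i=5 down to ≤0.

Answer: 6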